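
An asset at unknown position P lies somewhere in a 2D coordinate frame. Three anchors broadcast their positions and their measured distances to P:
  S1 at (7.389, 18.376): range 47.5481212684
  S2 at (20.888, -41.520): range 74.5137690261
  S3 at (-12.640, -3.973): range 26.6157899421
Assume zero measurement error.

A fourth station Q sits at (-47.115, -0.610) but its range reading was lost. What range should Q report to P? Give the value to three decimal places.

eq1: (x − 7.389)² + (y − 18.376)² = 47.5481212684²
eq2: (x − 20.888)² + (y + 41.520)² = 74.5137690261²
eq3: (x + 12.640)² + (y + 3.973)² = 26.6157899421²
eq2−eq1, eq2−eq3 (x²,y² cancel):
  -26.998·x + 119.792·y = 1523.533691
  -67.056·x + 75.094·y = 2859.236885
det = -26.998·75.094 − 119.792·-67.056 = 6005.384540
x = (1523.533691·75.094 − 119.792·2859.236885) / 6005.384540 = -37.983490
y = (-26.998·2859.236885 − 1523.533691·-67.056) / 6005.384540 = 4.157668
|P − Q| = √((-37.983490 − -47.115)² + (4.157668 − -0.610)²) = 10.301220

10.301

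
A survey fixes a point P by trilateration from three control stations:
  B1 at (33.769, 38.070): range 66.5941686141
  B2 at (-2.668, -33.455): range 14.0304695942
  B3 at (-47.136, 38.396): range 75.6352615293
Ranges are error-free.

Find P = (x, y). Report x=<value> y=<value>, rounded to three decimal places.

eq1: (x − 33.769)² + (y − 38.070)² = 66.5941686141²
eq2: (x + 2.668)² + (y + 33.455)² = 14.0304695942²
eq3: (x + 47.136)² + (y − 38.396)² = 75.6352615293²
eq3−eq2, eq3−eq1 (x²,y² cancel):
  88.936·x − 143.702·y = 2954.138647
  161.810·x − 0.652·y = 179.524442
det = 88.936·-0.652 − -143.702·161.810 = 23194.434348
x = (2954.138647·-0.652 − -143.702·179.524442) / 23194.434348 = 1.029209
y = (88.936·179.524442 − 2954.138647·161.810) / 23194.434348 = -19.920425

x=1.029 y=-19.920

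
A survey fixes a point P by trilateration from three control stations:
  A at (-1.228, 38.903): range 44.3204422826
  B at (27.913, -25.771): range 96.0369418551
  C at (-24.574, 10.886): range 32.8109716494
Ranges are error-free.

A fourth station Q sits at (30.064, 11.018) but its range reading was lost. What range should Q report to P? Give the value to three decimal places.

eq1: (x + 1.228)² + (y − 38.903)² = 44.3204422826²
eq2: (x − 27.913)² + (y + 25.771)² = 96.0369418551²
eq3: (x + 24.574)² + (y − 10.886)² = 32.8109716494²
eq2−eq3, eq2−eq1 (x²,y² cancel):
  -104.974·x + 73.314·y = 7425.640802
  -58.282·x + 129.348·y = 7330.463980
det = -104.974·129.348 − 73.314·-58.282 = -9305.290404
x = (7425.640802·129.348 − 73.314·7330.463980) / -9305.290404 = -45.465121
y = (-104.974·7330.463980 − 7425.640802·-58.282) / -9305.290404 = 36.186611
|P − Q| = √((-45.465121 − 30.064)² + (36.186611 − 11.018)²) = 79.612229

79.612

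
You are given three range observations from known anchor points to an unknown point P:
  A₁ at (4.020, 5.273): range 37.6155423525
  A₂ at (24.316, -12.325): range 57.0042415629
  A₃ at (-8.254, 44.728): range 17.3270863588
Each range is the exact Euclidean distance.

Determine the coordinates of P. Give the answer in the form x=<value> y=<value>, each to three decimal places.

x=8.938 y=42.566

eq1: (x − 4.020)² + (y − 5.273)² = 37.6155423525²
eq2: (x − 24.316)² + (y + 12.325)² = 57.0042415629²
eq3: (x + 8.254)² + (y − 44.728)² = 17.3270863588²
eq2−eq3, eq2−eq1 (x²,y² cancel):
  -65.140·x + 114.106·y = 4274.804653
  -40.592·x + 35.196·y = 1135.345978
det = -65.140·35.196 − 114.106·-40.592 = 2339.123312
x = (4274.804653·35.196 − 114.106·1135.345978) / 2339.123312 = 8.937638
y = (-65.140·1135.345978 − 4274.804653·-40.592) / 2339.123312 = 42.565705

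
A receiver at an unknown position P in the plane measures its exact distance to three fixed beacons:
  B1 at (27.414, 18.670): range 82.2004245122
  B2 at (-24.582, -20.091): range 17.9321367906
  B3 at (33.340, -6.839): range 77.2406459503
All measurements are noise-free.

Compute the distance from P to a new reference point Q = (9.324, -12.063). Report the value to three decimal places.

52.692

eq1: (x − 27.414)² + (y − 18.670)² = 82.2004245122²
eq2: (x + 24.582)² + (y + 20.091)² = 17.9321367906²
eq3: (x − 33.340)² + (y + 6.839)² = 77.2406459503²
eq2−eq3, eq2−eq1 (x²,y² cancel):
  115.844·x + 26.504·y = -5494.151341
  103.992·x + 77.522·y = -6343.174969
det = 115.844·77.522 − 26.504·103.992 = 6224.254600
x = (-5494.151341·77.522 − 26.504·-6343.174969) / 6224.254600 = -41.418307
y = (115.844·-6343.174969 − -5494.151341·103.992) / 6224.254600 = -26.263542
|P − Q| = √((-41.418307 − 9.324)² + (-26.263542 − -12.063)²) = 52.691908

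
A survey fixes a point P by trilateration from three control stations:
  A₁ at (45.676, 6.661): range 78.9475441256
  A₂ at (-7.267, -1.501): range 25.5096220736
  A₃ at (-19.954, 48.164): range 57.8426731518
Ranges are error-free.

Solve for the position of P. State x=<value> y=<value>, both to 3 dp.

x=-31.812 y=-8.450

eq1: (x − 45.676)² + (y − 6.661)² = 78.9475441256²
eq2: (x + 7.267)² + (y + 1.501)² = 25.5096220736²
eq3: (x + 19.954)² + (y − 48.164)² = 57.8426731518²
eq1−eq3, eq1−eq2 (x²,y² cancel):
  -131.260·x + 83.006·y = 3474.207001
  -105.886·x − 16.324·y = 3506.370298
det = -131.260·-16.324 − 83.006·-105.886 = 10931.861556
x = (3474.207001·-16.324 − 83.006·3506.370298) / 10931.861556 = -31.811849
y = (-131.260·3506.370298 − 3474.207001·-105.886) / 10931.861556 = -8.450188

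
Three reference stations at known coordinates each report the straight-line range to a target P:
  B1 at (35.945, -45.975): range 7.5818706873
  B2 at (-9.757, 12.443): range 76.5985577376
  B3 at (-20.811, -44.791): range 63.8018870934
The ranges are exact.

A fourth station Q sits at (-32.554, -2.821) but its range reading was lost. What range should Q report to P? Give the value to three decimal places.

85.602

eq1: (x − 35.945)² + (y + 45.975)² = 7.5818706873²
eq2: (x + 9.757)² + (y − 12.443)² = 76.5985577376²
eq3: (x + 20.811)² + (y + 44.791)² = 63.8018870934²
eq2−eq1, eq2−eq3 (x²,y² cancel):
  91.404·x − 116.836·y = 8965.570636
  -22.108·x − 114.468·y = 3985.962355
det = 91.404·-114.468 − -116.836·-22.108 = -13045.843360
x = (8965.570636·-114.468 − -116.836·3985.962355) / -13045.843360 = 42.969015
y = (91.404·3985.962355 − 8965.570636·-22.108) / -13045.843360 = -43.120535
|P − Q| = √((42.969015 − -32.554)² + (-43.120535 − -2.821)²) = 85.602443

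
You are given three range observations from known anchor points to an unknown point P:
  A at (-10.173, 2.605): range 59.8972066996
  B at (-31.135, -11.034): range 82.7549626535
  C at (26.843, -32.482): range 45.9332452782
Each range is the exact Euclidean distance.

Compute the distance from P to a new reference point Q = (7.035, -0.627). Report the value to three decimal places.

43.255

eq1: (x + 10.173)² + (y − 2.605)² = 59.8972066996²
eq2: (x + 31.135)² + (y + 11.034)² = 82.7549626535²
eq3: (x − 26.843)² + (y + 32.482)² = 45.9332452782²
eq1−eq2, eq1−eq3 (x²,y² cancel):
  -41.924·x − 27.278·y = -2279.847046
  74.032·x − 70.174·y = 3143.163368
det = -41.924·-70.174 − -27.278·74.032 = 4961.419672
x = (-2279.847046·-70.174 − -27.278·3143.163368) / 4961.419672 = 49.527194
y = (-41.924·3143.163368 − -2279.847046·74.032) / 4961.419672 = 7.459086
|P − Q| = √((49.527194 − 7.035)² + (7.459086 − -0.627)²) = 43.254727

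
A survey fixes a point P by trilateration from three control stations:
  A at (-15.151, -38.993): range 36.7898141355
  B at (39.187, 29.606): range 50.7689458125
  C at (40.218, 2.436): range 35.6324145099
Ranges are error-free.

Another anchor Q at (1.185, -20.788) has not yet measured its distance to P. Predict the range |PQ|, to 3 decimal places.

eq1: (x + 15.151)² + (y + 38.993)² = 36.7898141355²
eq2: (x − 39.187)² + (y − 29.606)² = 50.7689458125²
eq3: (x − 40.218)² + (y − 2.436)² = 35.6324145099²
eq1−eq2, eq1−eq3 (x²,y² cancel):
  108.676·x + 137.198·y = -561.866080
  110.738·x + 82.858·y = -42.763770
det = 108.676·82.858 − 137.198·110.738 = -6188.356116
x = (-561.866080·82.858 − 137.198·-42.763770) / -6188.356116 = 6.574928
y = (108.676·-42.763770 − -561.866080·110.738) / -6188.356116 = -9.303364
|P − Q| = √((6.574928 − 1.185)² + (-9.303364 − -20.788)²) = 12.686536

12.687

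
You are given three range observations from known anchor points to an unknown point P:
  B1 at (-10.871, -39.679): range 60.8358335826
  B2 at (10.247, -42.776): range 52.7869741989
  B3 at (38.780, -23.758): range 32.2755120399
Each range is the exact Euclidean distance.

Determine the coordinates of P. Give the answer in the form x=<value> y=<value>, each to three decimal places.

eq1: (x + 10.871)² + (y + 39.679)² = 60.8358335826²
eq2: (x − 10.247)² + (y + 42.776)² = 52.7869741989²
eq3: (x − 38.780)² + (y + 23.758)² = 32.2755120399²
eq1−eq2, eq1−eq3 (x²,y² cancel):
  42.236·x − 6.194·y = 1156.719506
  99.302·x + 31.842·y = 3035.019252
det = 42.236·31.842 − -6.194·99.302 = 1959.955300
x = (1156.719506·31.842 − -6.194·3035.019252) / 1959.955300 = 28.383898
y = (42.236·3035.019252 − 1156.719506·99.302) / 1959.955300 = 6.797355

x=28.384 y=6.797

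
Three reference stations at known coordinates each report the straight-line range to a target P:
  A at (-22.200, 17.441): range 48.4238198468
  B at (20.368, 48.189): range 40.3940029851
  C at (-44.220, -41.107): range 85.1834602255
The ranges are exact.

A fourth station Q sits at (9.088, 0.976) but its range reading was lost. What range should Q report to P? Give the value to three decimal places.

eq1: (x + 22.200)² + (y − 17.441)² = 48.4238198468²
eq2: (x − 20.368)² + (y − 48.189)² = 40.3940029851²
eq3: (x + 44.220)² + (y + 41.107)² = 85.1834602255²
eq1−eq2, eq1−eq3 (x²,y² cancel):
  85.136·x + 61.496·y = 2653.197515
  -44.040·x − 117.096·y = -2063.190199
det = 85.136·-117.096 − 61.496·-44.040 = -7260.801216
x = (2653.197515·-117.096 − 61.496·-2063.190199) / -7260.801216 = 25.314131
y = (85.136·-2063.190199 − 2653.197515·-44.040) / -7260.801216 = 8.098960
|P − Q| = √((25.314131 − 9.088)² + (8.098960 − 0.976)²) = 17.720719

17.721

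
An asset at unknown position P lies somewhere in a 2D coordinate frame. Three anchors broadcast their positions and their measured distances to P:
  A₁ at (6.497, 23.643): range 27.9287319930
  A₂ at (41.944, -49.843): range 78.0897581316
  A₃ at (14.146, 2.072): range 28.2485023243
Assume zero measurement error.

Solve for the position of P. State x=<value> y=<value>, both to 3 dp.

eq1: (x − 6.497)² + (y − 23.643)² = 27.9287319930²
eq2: (x − 41.944)² + (y + 49.843)² = 78.0897581316²
eq3: (x − 14.146)² + (y − 2.072)² = 28.2485023243²
eq1−eq2, eq1−eq3 (x²,y² cancel):
  70.894·x − 146.972·y = -1675.574927
  15.298·x − 43.142·y = -414.763771
det = 70.894·-43.142 − -146.972·15.298 = -810.131292
x = (-1675.574927·-43.142 − -146.972·-414.763771) / -810.131292 = -13.984144
y = (70.894·-414.763771 − -1675.574927·15.298) / -810.131292 = 4.655193

x=-13.984 y=4.655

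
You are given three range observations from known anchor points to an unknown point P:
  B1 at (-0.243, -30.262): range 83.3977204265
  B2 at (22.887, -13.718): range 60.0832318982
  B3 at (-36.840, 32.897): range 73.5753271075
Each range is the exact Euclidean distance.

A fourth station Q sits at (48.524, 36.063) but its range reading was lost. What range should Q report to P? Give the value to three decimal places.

eq1: (x + 0.243)² + (y + 30.262)² = 83.3977204265²
eq2: (x − 22.887)² + (y + 13.718)² = 60.0832318982²
eq3: (x + 36.840)² + (y − 32.897)² = 73.5753271075²
eq2−eq1, eq2−eq3 (x²,y² cancel):
  -46.260·x − 33.088·y = -3141.335617
  -119.454·x + 93.230·y = -75.934088
det = -46.260·93.230 − -33.088·-119.454 = -8265.313752
x = (-3141.335617·93.230 − -33.088·-75.934088) / -8265.313752 = 35.737207
y = (-46.260·-75.934088 − -3141.335617·-119.454) / -8265.313752 = 44.974989
|P − Q| = √((35.737207 − 48.524)² + (44.974989 − 36.063)²) = 15.586072

15.586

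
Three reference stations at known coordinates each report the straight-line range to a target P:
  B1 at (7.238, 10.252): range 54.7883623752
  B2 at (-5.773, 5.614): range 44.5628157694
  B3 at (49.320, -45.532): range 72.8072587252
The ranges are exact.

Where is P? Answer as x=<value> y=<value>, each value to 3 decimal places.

x=-22.802 y=-35.567

eq1: (x − 7.238)² + (y − 10.252)² = 54.7883623752²
eq2: (x + 5.773)² + (y − 5.614)² = 44.5628157694²
eq3: (x − 49.320)² + (y + 45.532)² = 72.8072587252²
eq3−eq1, eq3−eq2 (x²,y² cancel):
  -84.164·x + 111.568·y = -2049.001005
  -110.186·x + 102.292·y = -1125.728525
det = -84.164·102.292 − 111.568·-110.186 = 3683.927760
x = (-2049.001005·102.292 − 111.568·-1125.728525) / 3683.927760 = -22.802057
y = (-84.164·-1125.728525 − -2049.001005·-110.186) / 3683.927760 = -35.566769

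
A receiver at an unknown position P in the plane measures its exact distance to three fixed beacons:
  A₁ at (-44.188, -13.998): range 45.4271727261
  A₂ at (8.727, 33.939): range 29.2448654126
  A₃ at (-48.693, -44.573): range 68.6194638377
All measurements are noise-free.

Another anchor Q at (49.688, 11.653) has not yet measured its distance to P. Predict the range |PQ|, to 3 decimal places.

eq1: (x + 44.188)² + (y + 13.998)² = 45.4271727261²
eq2: (x − 8.727)² + (y − 33.939)² = 29.2448654126²
eq3: (x + 48.693)² + (y + 44.573)² = 68.6194638377²
eq1−eq3, eq1−eq2 (x²,y² cancel):
  -9.010·x − 61.150·y = -435.765565
  105.830·x + 95.874·y = 287.858771
det = -9.010·95.874 − -61.150·105.830 = 5607.679760
x = (-435.765565·95.874 − -61.150·287.858771) / 5607.679760 = -4.311235
y = (-9.010·287.858771 − -435.765565·105.830) / 5607.679760 = 7.761403
|P − Q| = √((-4.311235 − 49.688)² + (7.761403 − 11.653)²) = 54.139282

54.139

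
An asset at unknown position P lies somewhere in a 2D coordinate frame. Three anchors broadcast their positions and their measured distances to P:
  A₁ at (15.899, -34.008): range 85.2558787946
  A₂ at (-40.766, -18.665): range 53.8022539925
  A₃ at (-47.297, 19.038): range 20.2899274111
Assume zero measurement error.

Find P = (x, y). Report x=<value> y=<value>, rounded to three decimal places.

eq1: (x − 15.899)² + (y + 34.008)² = 85.2558787946²
eq2: (x + 40.766)² + (y + 18.665)² = 53.8022539925²
eq3: (x + 47.297)² + (y − 19.038)² = 20.2899274111²
eq1−eq2, eq1−eq3 (x²,y² cancel):
  -113.330·x + 30.686·y = 4974.809050
  -126.392·x + 106.092·y = 8047.013103
det = -113.330·106.092 − 30.686·-126.392 = -8144.941448
x = (4974.809050·106.092 − 30.686·8047.013103) / -8144.941448 = -34.482359
y = (-113.330·8047.013103 − 4974.809050·-126.392) / -8144.941448 = 34.769057

x=-34.482 y=34.769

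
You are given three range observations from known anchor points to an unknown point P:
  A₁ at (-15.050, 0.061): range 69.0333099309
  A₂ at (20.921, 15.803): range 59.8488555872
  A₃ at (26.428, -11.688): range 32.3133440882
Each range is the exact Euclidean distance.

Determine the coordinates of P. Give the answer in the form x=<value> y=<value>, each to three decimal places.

eq1: (x + 15.050)² + (y − 0.061)² = 69.0333099309²
eq2: (x − 20.921)² + (y − 15.803)² = 59.8488555872²
eq3: (x − 26.428)² + (y + 11.688)² = 32.3133440882²
eq1−eq2, eq1−eq3 (x²,y² cancel):
  71.942·x + 31.484·y = 1644.629194
  82.956·x − 23.498·y = 4329.987981
det = 71.942·-23.498 − 31.484·82.956 = -4302.279820
x = (1644.629194·-23.498 − 31.484·4329.987981) / -4302.279820 = 40.669330
y = (71.942·4329.987981 − 1644.629194·82.956) / -4302.279820 = -40.693805

x=40.669 y=-40.694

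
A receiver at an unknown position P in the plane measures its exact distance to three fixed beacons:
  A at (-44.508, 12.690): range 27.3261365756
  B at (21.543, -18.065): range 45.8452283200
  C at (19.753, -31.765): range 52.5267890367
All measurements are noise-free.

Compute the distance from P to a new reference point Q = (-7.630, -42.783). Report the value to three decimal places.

eq1: (x + 44.508)² + (y − 12.690)² = 27.3261365756²
eq2: (x − 21.543)² + (y + 18.065)² = 45.8452283200²
eq3: (x − 19.753)² + (y + 31.765)² = 52.5267890367²
eq1−eq2, eq1−eq3 (x²,y² cancel):
  132.102·x − 61.510·y = -2706.620310
  128.522·x − 88.910·y = -2755.147756
det = 132.102·-88.910 − -61.510·128.522 = -3839.800600
x = (-2706.620310·-88.910 − -61.510·-2755.147756) / -3839.800600 = -18.536502
y = (132.102·-2755.147756 − -2706.620310·128.522) / -3839.800600 = 4.192997
|P − Q| = √((-18.536502 − -7.630)² + (4.192997 − -42.783)²) = 48.225472

48.225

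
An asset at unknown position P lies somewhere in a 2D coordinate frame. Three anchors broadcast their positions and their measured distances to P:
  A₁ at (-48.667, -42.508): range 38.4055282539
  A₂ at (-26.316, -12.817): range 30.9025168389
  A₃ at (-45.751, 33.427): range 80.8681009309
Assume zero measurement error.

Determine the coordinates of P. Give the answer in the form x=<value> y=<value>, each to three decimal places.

x=-10.395 y=-39.303

eq1: (x + 48.667)² + (y + 42.508)² = 38.4055282539²
eq2: (x + 26.316)² + (y + 12.817)² = 30.9025168389²
eq3: (x + 45.751)² + (y − 33.427)² = 80.8681009309²
eq1−eq2, eq1−eq3 (x²,y² cancel):
  44.702·x + 59.382·y = -2798.580555
  5.832·x + 151.870·y = -6029.553771
det = 44.702·151.870 − 59.382·5.832 = 6442.576916
x = (-2798.580555·151.870 − 59.382·-6029.553771) / 6442.576916 = -10.395447
y = (44.702·-6029.553771 − -2798.580555·5.832) / 6442.576916 = -39.302874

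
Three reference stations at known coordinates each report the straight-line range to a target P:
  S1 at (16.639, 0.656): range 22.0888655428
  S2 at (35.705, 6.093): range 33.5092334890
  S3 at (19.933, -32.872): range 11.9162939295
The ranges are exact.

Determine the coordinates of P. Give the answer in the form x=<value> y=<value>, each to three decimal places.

x=16.595 y=-21.433

eq1: (x − 16.639)² + (y − 0.656)² = 22.0888655428²
eq2: (x − 35.705)² + (y − 6.093)² = 33.5092334890²
eq3: (x − 19.933)² + (y + 32.872)² = 11.9162939295²
eq3−eq1, eq3−eq2 (x²,y² cancel):
  -6.588·x + 67.056·y = -1546.526136
  31.544·x + 77.930·y = -1146.791867
det = -6.588·77.930 − 67.056·31.544 = -2628.617304
x = (-1546.526136·77.930 − 67.056·-1146.791867) / -2628.617304 = 16.594849
y = (-6.588·-1146.791867 − -1546.526136·31.544) / -2628.617304 = -21.432821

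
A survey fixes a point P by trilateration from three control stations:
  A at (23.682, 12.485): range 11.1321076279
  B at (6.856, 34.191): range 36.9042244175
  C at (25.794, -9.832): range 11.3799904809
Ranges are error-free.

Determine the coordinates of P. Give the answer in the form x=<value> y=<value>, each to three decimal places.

eq1: (x − 23.682)² + (y − 12.485)² = 11.1321076279²
eq2: (x − 6.856)² + (y − 34.191)² = 36.9042244175²
eq3: (x − 25.794)² + (y + 9.832)² = 11.3799904809²
eq1−eq3, eq1−eq2 (x²,y² cancel):
  4.224·x − 44.634·y = 39.705948
  -33.652·x + 43.412·y = -738.681092
det = 4.224·43.412 − -44.634·-33.652 = -1318.651080
x = (39.705948·43.412 − -44.634·-738.681092) / -1318.651080 = 23.695864
y = (4.224·-738.681092 − 39.705948·-33.652) / -1318.651080 = 1.352901

x=23.696 y=1.353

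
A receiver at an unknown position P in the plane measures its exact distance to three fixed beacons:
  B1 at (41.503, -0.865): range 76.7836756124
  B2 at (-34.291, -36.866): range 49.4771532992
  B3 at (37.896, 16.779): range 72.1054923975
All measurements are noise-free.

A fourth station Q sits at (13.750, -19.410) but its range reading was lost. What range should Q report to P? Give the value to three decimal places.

57.566

eq1: (x − 41.503)² + (y + 0.865)² = 76.7836756124²
eq2: (x + 34.291)² + (y + 36.866)² = 49.4771532992²
eq3: (x − 37.896)² + (y − 16.779)² = 72.1054923975²
eq3−eq1, eq3−eq2 (x²,y² cancel):
  7.214·x − 35.288·y = -690.925230
  -144.374·x − 107.290·y = 3568.546315
det = 7.214·-107.290 − -35.288·-144.374 = -5868.659772
x = (-690.925230·-107.290 − -35.288·3568.546315) / -5868.659772 = -34.088913
y = (7.214·3568.546315 − -690.925230·-144.374) / -5868.659772 = 12.610741
|P − Q| = √((-34.088913 − 13.750)² + (12.610741 − -19.410)²) = 57.566391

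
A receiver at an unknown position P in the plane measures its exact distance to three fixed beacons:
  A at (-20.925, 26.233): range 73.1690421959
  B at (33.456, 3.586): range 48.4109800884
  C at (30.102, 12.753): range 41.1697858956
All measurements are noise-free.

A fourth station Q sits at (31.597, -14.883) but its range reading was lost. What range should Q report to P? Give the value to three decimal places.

66.668

eq1: (x + 20.925)² + (y − 26.233)² = 73.1690421959²
eq2: (x − 33.456)² + (y − 3.586)² = 48.4109800884²
eq3: (x − 30.102)² + (y − 12.753)² = 41.1697858956²
eq1−eq2, eq1−eq3 (x²,y² cancel):
  108.762·x − 45.294·y = 3016.223161
  102.054·x − 26.960·y = 3601.500964
det = 108.762·-26.960 − -45.294·102.054 = 1690.210356
x = (3016.223161·-26.960 − -45.294·3601.500964) / 1690.210356 = 48.401673
y = (108.762·3601.500964 − 3016.223161·102.054) / 1690.210356 = 49.632171
|P − Q| = √((48.401673 − 31.597)² + (49.632171 − -14.883)²) = 66.667866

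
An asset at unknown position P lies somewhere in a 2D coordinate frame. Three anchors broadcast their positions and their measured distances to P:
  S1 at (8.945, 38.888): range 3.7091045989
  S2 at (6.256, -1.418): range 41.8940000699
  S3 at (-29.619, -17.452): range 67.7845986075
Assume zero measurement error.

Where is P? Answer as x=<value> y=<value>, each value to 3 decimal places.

eq1: (x − 8.945)² + (y − 38.888)² = 3.7091045989²
eq2: (x − 6.256)² + (y + 1.418)² = 41.8940000699²
eq3: (x + 29.619)² + (y + 17.452)² = 67.7845986075²
eq1−eq2, eq1−eq3 (x²,y² cancel):
  -5.378·x − 80.612·y = -3292.491094
  -77.128·x − 112.680·y = -4991.426455
det = -5.378·-112.680 − -80.612·-77.128 = -5611.449296
x = (-3292.491094·-112.680 − -80.612·-4991.426455) / -5611.449296 = 5.590530
y = (-5.378·-4991.426455 − -3292.491094·-77.128) / -5611.449296 = 40.470714

x=5.591 y=40.471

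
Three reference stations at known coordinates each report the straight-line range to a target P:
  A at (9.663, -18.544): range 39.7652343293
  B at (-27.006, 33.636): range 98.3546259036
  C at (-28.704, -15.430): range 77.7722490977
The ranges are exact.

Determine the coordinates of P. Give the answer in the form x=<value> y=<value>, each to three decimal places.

x=47.604 y=-30.450

eq1: (x − 9.663)² + (y + 18.544)² = 39.7652343293²
eq2: (x + 27.006)² + (y − 33.636)² = 98.3546259036²
eq3: (x + 28.704)² + (y + 15.430)² = 77.7722490977²
eq3−eq1, eq3−eq2 (x²,y² cancel):
  76.734·x − 6.228·y = 3842.497857
  3.396·x + 98.132·y = -2826.409691
det = 76.734·98.132 − -6.228·3.396 = 7551.211176
x = (3842.497857·98.132 − -6.228·-2826.409691) / 7551.211176 = 47.604167
y = (76.734·-2826.409691 − 3842.497857·3.396) / 7551.211176 = -30.449532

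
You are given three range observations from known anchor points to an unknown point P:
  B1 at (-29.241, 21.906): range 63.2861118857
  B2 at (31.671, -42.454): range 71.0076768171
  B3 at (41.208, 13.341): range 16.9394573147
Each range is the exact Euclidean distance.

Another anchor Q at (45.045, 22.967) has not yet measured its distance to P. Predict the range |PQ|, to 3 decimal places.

12.635

eq1: (x + 29.241)² + (y − 21.906)² = 63.2861118857²
eq2: (x − 31.671)² + (y + 42.454)² = 71.0076768171²
eq3: (x − 41.208)² + (y − 13.341)² = 16.9394573147²
eq1−eq3, eq1−eq2 (x²,y² cancel):
  140.898·x − 17.130·y = 4259.359371
  121.824·x − 128.720·y = 433.527231
det = 140.898·-128.720 − -17.130·121.824 = -16049.545440
x = (4259.359371·-128.720 − -17.130·433.527231) / -16049.545440 = 33.698052
y = (140.898·433.527231 − 4259.359371·121.824) / -16049.545440 = 28.524738
|P − Q| = √((33.698052 − 45.045)² + (28.524738 − 22.967)²) = 12.634939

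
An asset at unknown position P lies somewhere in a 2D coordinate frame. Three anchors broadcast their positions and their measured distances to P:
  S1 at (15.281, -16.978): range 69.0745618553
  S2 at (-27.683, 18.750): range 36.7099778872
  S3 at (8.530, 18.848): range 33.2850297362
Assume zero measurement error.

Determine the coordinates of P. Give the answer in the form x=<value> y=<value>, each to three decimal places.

eq1: (x − 15.281)² + (y + 16.978)² = 69.0745618553²
eq2: (x + 27.683)² + (y − 18.750)² = 36.7099778872²
eq3: (x − 8.530)² + (y − 18.848)² = 33.2850297362²
eq2−eq1, eq2−eq3 (x²,y² cancel):
  85.928·x − 71.456·y = -4019.822163
  72.426·x + 0.196·y = -450.173713
det = 85.928·0.196 − -71.456·72.426 = 5192.114144
x = (-4019.822163·0.196 − -71.456·-450.173713) / 5192.114144 = -6.347221
y = (85.928·-450.173713 − -4019.822163·72.426) / 5192.114144 = 48.623182

x=-6.347 y=48.623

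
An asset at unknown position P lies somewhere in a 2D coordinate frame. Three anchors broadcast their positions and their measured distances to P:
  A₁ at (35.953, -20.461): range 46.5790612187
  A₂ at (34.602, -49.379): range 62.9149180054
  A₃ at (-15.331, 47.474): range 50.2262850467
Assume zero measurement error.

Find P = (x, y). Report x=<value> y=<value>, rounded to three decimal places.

eq1: (x − 35.953)² + (y + 20.461)² = 46.5790612187²
eq2: (x − 34.602)² + (y + 49.379)² = 62.9149180054²
eq3: (x + 15.331)² + (y − 47.474)² = 50.2262850467²
eq3−eq2, eq3−eq1 (x²,y² cancel):
  99.866·x − 193.706·y = -288.843390
  102.568·x − 135.870·y = -424.478741
det = 99.866·-135.870 − -193.706·102.568 = 6299.243588
x = (-288.843390·-135.870 − -193.706·-424.478741) / 6299.243588 = -6.822871
y = (99.866·-424.478741 − -288.843390·102.568) / 6299.243588 = -2.026419

x=-6.823 y=-2.026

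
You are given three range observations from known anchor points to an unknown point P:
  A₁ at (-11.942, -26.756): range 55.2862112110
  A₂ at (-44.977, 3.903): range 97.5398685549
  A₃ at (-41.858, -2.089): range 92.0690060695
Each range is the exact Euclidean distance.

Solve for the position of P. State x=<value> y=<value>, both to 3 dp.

x=41.331 y=-41.538

eq1: (x + 11.942)² + (y + 26.756)² = 55.2862112110²
eq2: (x + 44.977)² + (y − 3.903)² = 97.5398685549²
eq3: (x + 41.858)² + (y + 2.089)² = 92.0690060695²
eq1−eq2, eq1−eq3 (x²,y² cancel):
  -66.070·x + 61.318·y = -5277.791770
  -59.832·x + 49.334·y = -4522.175544
det = -66.070·49.334 − 61.318·-59.832 = 409.281196
x = (-5277.791770·49.334 − 61.318·-4522.175544) / 409.281196 = 41.331439
y = (-66.070·-4522.175544 − -5277.791770·-59.832) / 409.281196 = -41.537943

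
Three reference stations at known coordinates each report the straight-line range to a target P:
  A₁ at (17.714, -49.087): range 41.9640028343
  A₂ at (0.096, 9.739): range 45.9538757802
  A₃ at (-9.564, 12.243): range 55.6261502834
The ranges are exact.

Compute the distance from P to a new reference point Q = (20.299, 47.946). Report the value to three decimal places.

eq1: (x − 17.714)² + (y + 49.087)² = 41.9640028343²
eq2: (x − 0.096)² + (y − 9.739)² = 45.9538757802²
eq3: (x + 9.564)² + (y − 12.243)² = 55.6261502834²
eq2−eq1, eq2−eq3 (x²,y² cancel):
  35.236·x − 117.652·y = 2979.243193
  -19.320·x + 5.008·y = -836.006088
det = 35.236·5.008 − -117.652·-19.320 = -2096.574752
x = (2979.243193·5.008 − -117.652·-836.006088) / -2096.574752 = 39.797168
y = (35.236·-836.006088 − 2979.243193·-19.320) / -2096.574752 = -13.403513
|P − Q| = √((39.797168 − 20.299)² + (-13.403513 − 47.946)²) = 64.373452

64.373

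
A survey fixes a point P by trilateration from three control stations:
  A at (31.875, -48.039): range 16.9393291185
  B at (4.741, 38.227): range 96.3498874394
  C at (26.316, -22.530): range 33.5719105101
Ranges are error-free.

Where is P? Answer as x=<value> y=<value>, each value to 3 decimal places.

eq1: (x − 31.875)² + (y + 48.039)² = 16.9393291185²
eq2: (x − 4.741)² + (y − 38.227)² = 96.3498874394²
eq3: (x − 26.316)² + (y + 22.530)² = 33.5719105101²
eq3−eq2, eq3−eq1 (x²,y² cancel):
  -43.150·x + 121.514·y = -7872.579780
  11.118·x − 51.018·y = 2963.760694
det = -43.150·-51.018 − 121.514·11.118 = 850.434048
x = (-7872.579780·-51.018 − 121.514·2963.760694) / 850.434048 = 48.804323
y = (-43.150·2963.760694 − -7872.579780·11.118) / 850.434048 = -47.456863

x=48.804 y=-47.457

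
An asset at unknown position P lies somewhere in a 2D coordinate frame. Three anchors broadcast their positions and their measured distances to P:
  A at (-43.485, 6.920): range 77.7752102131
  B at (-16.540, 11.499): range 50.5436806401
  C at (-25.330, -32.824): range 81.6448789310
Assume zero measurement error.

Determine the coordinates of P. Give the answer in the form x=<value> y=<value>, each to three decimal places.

x=32.113 y=25.195

eq1: (x + 43.485)² + (y − 6.920)² = 77.7752102131²
eq2: (x + 16.540)² + (y − 11.499)² = 50.5436806401²
eq3: (x + 25.330)² + (y + 32.824)² = 81.6448789310²
eq3−eq2, eq3−eq1 (x²,y² cancel):
  17.580·x + 88.646·y = 2797.997328
  -36.310·x + 79.488·y = 836.710681
det = 17.580·79.488 − 88.646·-36.310 = 4616.135300
x = (2797.997328·79.488 − 88.646·836.710681) / 4616.135300 = 32.112611
y = (17.580·836.710681 − 2797.997328·-36.310) / 4616.135300 = 25.195244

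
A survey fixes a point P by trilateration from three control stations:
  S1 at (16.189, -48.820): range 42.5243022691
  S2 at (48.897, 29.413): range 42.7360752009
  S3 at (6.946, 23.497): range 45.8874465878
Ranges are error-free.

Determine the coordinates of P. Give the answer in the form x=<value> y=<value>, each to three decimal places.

eq1: (x − 16.189)² + (y + 48.820)² = 42.5243022691²
eq2: (x − 48.897)² + (y − 29.413)² = 42.7360752009²
eq3: (x − 6.946)² + (y − 23.497)² = 45.8874465878²
eq1−eq2, eq1−eq3 (x²,y² cancel):
  65.416·x + 156.466·y = 592.509217
  -18.486·x + 144.634·y = -2342.461667
det = 65.416·144.634 − 156.466·-18.486 = 12353.808220
x = (592.509217·144.634 − 156.466·-2342.461667) / 12353.808220 = 36.605116
y = (65.416·-2342.461667 − 592.509217·-18.486) / 12353.808220 = -11.517205

x=36.605 y=-11.517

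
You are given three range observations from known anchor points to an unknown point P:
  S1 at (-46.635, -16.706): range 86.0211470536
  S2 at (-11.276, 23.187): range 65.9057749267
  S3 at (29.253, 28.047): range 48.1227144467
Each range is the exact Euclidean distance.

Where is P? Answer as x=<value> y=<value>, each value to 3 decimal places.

x=39.355 y=-19.003

eq1: (x + 46.635)² + (y + 16.706)² = 86.0211470536²
eq2: (x + 11.276)² + (y − 23.187)² = 65.9057749267²
eq3: (x − 29.253)² + (y − 28.047)² = 48.1227144467²
eq1−eq2, eq1−eq3 (x²,y² cancel):
  70.718·x + 79.786·y = 1266.938056
  151.776·x + 89.506·y = 4272.300652
det = 70.718·89.506 − 79.786·151.776 = -5779.914628
x = (1266.938056·89.506 − 79.786·4272.300652) / -5779.914628 = 39.355464
y = (70.718·4272.300652 − 1266.938056·151.776) / -5779.914628 = -19.003355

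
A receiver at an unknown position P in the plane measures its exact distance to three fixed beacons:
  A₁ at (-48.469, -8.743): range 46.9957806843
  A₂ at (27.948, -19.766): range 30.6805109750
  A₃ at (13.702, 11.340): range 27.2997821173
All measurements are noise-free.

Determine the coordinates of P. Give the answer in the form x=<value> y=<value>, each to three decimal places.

x=-1.543 y=-11.306

eq1: (x + 48.469)² + (y + 8.743)² = 46.9957806843²
eq2: (x − 27.948)² + (y + 19.766)² = 30.6805109750²
eq3: (x − 13.702)² + (y − 11.340)² = 27.2997821173²
eq3−eq2, eq3−eq1 (x²,y² cancel):
  28.492·x − 62.212·y = 659.429406
  -124.342·x − 40.166·y = 646.018308
det = 28.492·-40.166 − -62.212·-124.342 = -8879.974176
x = (659.429406·-40.166 − -62.212·646.018308) / -8879.974176 = -1.543186
y = (28.492·646.018308 − 659.429406·-124.342) / -8879.974176 = -11.306466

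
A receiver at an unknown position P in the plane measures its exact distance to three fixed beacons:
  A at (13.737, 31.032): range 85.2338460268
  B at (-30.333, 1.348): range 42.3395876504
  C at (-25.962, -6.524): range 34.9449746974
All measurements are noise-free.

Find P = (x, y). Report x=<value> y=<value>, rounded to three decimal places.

eq1: (x − 13.737)² + (y − 31.032)² = 85.2338460268²
eq2: (x + 30.333)² + (y − 1.348)² = 42.3395876504²
eq3: (x + 25.962)² + (y + 6.524)² = 34.9449746974²
eq2−eq3, eq2−eq1 (x²,y² cancel):
  8.742·x − 15.744·y = 366.169453
  88.140·x + 59.368·y = -5242.385626
det = 8.742·59.368 − -15.744·88.140 = 1906.671216
x = (366.169453·59.368 − -15.744·-5242.385626) / 1906.671216 = -31.886657
y = (8.742·-5242.385626 − 366.169453·88.140) / 1906.671216 = -40.963072

x=-31.887 y=-40.963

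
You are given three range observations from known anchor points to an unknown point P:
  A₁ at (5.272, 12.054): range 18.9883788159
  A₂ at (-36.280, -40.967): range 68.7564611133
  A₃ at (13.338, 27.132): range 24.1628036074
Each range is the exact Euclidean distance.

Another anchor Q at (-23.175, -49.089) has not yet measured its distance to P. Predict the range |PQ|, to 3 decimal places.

72.954

eq1: (x − 5.272)² + (y − 12.054)² = 18.9883788159²
eq2: (x + 36.280)² + (y + 40.967)² = 68.7564611133²
eq3: (x − 13.338)² + (y − 27.132)² = 24.1628036074²
eq2−eq1, eq2−eq3 (x²,y² cancel):
  83.104·x + 106.042·y = 1545.451826
  99.236·x + 136.198·y = 2063.124046
det = 83.104·136.198 − 106.042·99.236 = 795.414680
x = (1545.451826·136.198 − 106.042·2063.124046) / 795.414680 = -10.422680
y = (83.104·2063.124046 − 1545.451826·99.236) / 795.414680 = 22.742104
|P − Q| = √((-10.422680 − -23.175)² + (22.742104 − -49.089)²) = 72.954295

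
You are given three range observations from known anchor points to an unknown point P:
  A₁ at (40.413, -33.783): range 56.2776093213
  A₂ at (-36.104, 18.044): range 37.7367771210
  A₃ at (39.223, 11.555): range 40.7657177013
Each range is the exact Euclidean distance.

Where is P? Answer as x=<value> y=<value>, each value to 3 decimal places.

x=-0.913 y=4.418

eq1: (x − 40.413)² + (y + 33.783)² = 56.2776093213²
eq2: (x + 36.104)² + (y − 18.044)² = 37.7367771210²
eq3: (x − 39.223)² + (y − 11.555)² = 40.7657177013²
eq3−eq2, eq3−eq1 (x²,y² cancel):
  -150.654·x + 12.978·y = 194.902390
  2.380·x − 90.676·y = -402.785667
det = -150.654·-90.676 − 12.978·2.380 = 13629.814464
x = (194.902390·-90.676 − 12.978·-402.785667) / 13629.814464 = -0.913117
y = (-150.654·-402.785667 − 194.902390·2.380) / 13629.814464 = 4.418065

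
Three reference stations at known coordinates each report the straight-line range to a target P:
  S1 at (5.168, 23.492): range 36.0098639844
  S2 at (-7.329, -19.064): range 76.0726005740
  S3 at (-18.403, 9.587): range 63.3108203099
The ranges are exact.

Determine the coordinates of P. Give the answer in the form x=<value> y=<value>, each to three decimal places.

eq1: (x − 5.168)² + (y − 23.492)² = 36.0098639844²
eq2: (x + 7.329)² + (y + 19.064)² = 76.0726005740²
eq3: (x + 18.403)² + (y − 9.587)² = 63.3108203099²
eq2−eq1, eq2−eq3 (x²,y² cancel):
  24.994·x + 85.112·y = 4651.762205
  -22.148·x + 57.302·y = 1792.211231
det = 24.994·57.302 − 85.112·-22.148 = 3317.266764
x = (4651.762205·57.302 − 85.112·1792.211231) / 3317.266764 = 34.370644
y = (24.994·1792.211231 − 4651.762205·-22.148) / 3317.266764 = 44.561311

x=34.371 y=44.561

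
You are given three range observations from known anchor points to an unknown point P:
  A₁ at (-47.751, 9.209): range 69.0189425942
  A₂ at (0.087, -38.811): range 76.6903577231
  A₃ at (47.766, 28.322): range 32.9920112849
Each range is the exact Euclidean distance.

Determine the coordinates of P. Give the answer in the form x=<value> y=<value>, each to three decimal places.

eq1: (x + 47.751)² + (y − 9.209)² = 69.0189425942²
eq2: (x − 0.087)² + (y + 38.811)² = 76.6903577231²
eq3: (x − 47.766)² + (y − 28.322)² = 32.9920112849²
eq1−eq2, eq1−eq3 (x²,y² cancel):
  95.676·x − 96.040·y = -1976.458923
  191.034·x + 38.226·y = 4393.904386
det = 95.676·38.226 − -96.040·191.034 = 22004.216136
x = (-1976.458923·38.226 − -96.040·4393.904386) / 22004.216136 = 15.744185
y = (95.676·4393.904386 − -1976.458923·191.034) / 22004.216136 = 36.264053

x=15.744 y=36.264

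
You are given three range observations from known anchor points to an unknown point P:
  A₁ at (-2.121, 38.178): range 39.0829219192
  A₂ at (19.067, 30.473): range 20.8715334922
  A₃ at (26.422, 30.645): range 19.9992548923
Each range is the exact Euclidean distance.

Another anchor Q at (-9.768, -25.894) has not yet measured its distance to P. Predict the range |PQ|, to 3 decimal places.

eq1: (x + 2.121)² + (y − 38.178)² = 39.0829219192²
eq2: (x − 19.067)² + (y − 30.473)² = 20.8715334922²
eq3: (x − 26.422)² + (y − 30.645)² = 19.9992548923²
eq1−eq3, eq1−eq2 (x²,y² cancel):
  57.086·x − 15.066·y = 1302.684373
  42.376·x − 15.410·y = 921.949768
det = 57.086·-15.410 − -15.066·42.376 = -241.258444
x = (1302.684373·-15.410 − -15.066·921.949768) / -241.258444 = 25.633387
y = (57.086·921.949768 − 1302.684373·42.376) / -241.258444 = 10.661300
|P − Q| = √((25.633387 − -9.768)² + (10.661300 − -25.894)²) = 50.887603

50.888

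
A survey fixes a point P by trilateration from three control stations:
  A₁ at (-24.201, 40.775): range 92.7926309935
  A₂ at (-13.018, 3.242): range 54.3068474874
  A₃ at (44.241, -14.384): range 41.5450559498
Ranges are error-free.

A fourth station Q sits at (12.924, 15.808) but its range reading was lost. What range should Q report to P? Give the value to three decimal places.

eq1: (x + 24.201)² + (y − 40.775)² = 92.7926309935²
eq2: (x + 13.018)² + (y − 3.242)² = 54.3068474874²
eq3: (x − 44.241)² + (y + 14.384)² = 41.5450559498²
eq1−eq2, eq1−eq3 (x²,y² cancel):
  22.366·x − 75.066·y = 3592.928545
  136.884·x − 110.318·y = 6800.357204
det = 22.366·-110.318 − -75.066·136.884 = 7807.961956
x = (3592.928545·-110.318 − -75.066·6800.357204) / 7807.961956 = 14.614687
y = (22.366·6800.357204 − 3592.928545·136.884) / 7807.961956 = -43.509131
|P − Q| = √((14.614687 − 12.924)² + (-43.509131 − 15.808)²) = 59.341221

59.341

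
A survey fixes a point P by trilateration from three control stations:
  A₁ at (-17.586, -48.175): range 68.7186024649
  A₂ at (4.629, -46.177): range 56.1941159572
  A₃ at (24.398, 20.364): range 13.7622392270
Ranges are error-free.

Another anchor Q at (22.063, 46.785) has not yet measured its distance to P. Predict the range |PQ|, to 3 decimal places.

eq1: (x + 17.586)² + (y + 48.175)² = 68.7186024649²
eq2: (x − 4.629)² + (y + 46.177)² = 56.1941159572²
eq3: (x − 24.398)² + (y − 20.364)² = 13.7622392270²
eq1−eq2, eq1−eq3 (x²,y² cancel):
  44.430·x + 3.996·y = 1088.112606
  83.968·x + 137.078·y = 2912.703975
det = 44.430·137.078 − 3.996·83.968 = 5754.839412
x = (1088.112606·137.078 − 3.996·2912.703975) / 5754.839412 = 23.895912
y = (44.430·2912.703975 − 1088.112606·83.968) / 5754.839412 = 6.610923
|P − Q| = √((23.895912 − 22.063)² + (6.610923 − 46.785)²) = 40.215868

40.216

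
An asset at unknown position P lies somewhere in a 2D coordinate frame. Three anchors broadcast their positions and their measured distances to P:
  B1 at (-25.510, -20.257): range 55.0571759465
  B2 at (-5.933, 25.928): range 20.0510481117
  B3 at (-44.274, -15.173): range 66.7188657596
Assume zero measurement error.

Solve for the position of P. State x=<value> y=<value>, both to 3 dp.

x=12.938 y=19.151

eq1: (x + 25.510)² + (y + 20.257)² = 55.0571759465²
eq2: (x + 5.933)² + (y − 25.928)² = 20.0510481117²
eq3: (x + 44.274)² + (y + 15.173)² = 66.7188657596²
eq3−eq2, eq3−eq1 (x²,y² cancel):
  76.682·x + 82.202·y = 2566.417186
  37.528·x − 10.168·y = 290.813569
det = 76.682·-10.168 − 82.202·37.528 = -3864.579232
x = (2566.417186·-10.168 − 82.202·290.813569) / -3864.579232 = 12.938223
y = (76.682·290.813569 − 2566.417186·37.528) / -3864.579232 = 19.151461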